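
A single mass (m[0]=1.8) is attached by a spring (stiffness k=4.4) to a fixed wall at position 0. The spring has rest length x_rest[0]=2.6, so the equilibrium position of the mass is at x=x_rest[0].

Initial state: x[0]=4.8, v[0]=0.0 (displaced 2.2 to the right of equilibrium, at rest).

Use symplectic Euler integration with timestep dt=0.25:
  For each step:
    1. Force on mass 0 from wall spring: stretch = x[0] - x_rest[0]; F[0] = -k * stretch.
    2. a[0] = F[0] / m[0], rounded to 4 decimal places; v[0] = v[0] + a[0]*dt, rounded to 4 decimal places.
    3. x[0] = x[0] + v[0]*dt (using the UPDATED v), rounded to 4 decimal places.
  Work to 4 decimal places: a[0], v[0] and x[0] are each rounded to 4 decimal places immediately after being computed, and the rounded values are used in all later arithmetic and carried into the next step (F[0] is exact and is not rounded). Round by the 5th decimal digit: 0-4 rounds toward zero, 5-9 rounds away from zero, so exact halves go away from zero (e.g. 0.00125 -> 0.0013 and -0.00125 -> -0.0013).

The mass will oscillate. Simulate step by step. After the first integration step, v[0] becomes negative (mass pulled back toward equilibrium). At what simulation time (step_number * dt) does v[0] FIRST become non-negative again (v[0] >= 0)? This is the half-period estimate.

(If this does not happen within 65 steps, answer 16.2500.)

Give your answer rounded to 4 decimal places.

Step 0: x=[4.8000] v=[0.0000]
Step 1: x=[4.4639] v=[-1.3445]
Step 2: x=[3.8430] v=[-2.4836]
Step 3: x=[3.0322] v=[-3.2432]
Step 4: x=[2.1554] v=[-3.5073]
Step 5: x=[1.3465] v=[-3.2356]
Step 6: x=[0.7291] v=[-2.4696]
Step 7: x=[0.3975] v=[-1.3263]
Step 8: x=[0.4024] v=[0.0197]
First v>=0 after going negative at step 8, time=2.0000

Answer: 2.0000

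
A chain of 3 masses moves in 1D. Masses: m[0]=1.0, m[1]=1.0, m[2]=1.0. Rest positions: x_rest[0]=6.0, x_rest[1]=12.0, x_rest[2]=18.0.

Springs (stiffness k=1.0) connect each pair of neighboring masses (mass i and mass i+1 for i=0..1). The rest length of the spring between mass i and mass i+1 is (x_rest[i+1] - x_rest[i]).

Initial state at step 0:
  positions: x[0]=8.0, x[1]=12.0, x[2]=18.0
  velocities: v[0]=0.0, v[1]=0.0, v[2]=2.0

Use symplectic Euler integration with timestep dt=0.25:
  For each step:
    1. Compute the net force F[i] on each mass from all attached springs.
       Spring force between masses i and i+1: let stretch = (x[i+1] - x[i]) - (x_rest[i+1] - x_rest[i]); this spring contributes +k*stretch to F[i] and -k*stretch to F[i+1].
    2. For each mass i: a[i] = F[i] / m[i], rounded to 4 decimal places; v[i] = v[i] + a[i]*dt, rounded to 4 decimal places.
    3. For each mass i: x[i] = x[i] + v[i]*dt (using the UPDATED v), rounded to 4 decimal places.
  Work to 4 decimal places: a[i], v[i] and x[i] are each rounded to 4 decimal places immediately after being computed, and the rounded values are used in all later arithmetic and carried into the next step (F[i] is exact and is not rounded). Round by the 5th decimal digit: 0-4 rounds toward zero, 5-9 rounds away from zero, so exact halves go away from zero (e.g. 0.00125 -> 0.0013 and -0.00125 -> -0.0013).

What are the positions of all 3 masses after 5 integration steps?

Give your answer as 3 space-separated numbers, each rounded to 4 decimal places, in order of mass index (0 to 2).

Step 0: x=[8.0000 12.0000 18.0000] v=[0.0000 0.0000 2.0000]
Step 1: x=[7.8750 12.1250 18.5000] v=[-0.5000 0.5000 2.0000]
Step 2: x=[7.6406 12.3828 18.9766] v=[-0.9375 1.0313 1.9063]
Step 3: x=[7.3276 12.7564 19.4161] v=[-1.2520 1.4942 1.7579]
Step 4: x=[6.9789 13.2069 19.8144] v=[-1.3948 1.8019 1.5930]
Step 5: x=[6.6445 13.6811 20.1747] v=[-1.3378 1.8968 1.4411]

Answer: 6.6445 13.6811 20.1747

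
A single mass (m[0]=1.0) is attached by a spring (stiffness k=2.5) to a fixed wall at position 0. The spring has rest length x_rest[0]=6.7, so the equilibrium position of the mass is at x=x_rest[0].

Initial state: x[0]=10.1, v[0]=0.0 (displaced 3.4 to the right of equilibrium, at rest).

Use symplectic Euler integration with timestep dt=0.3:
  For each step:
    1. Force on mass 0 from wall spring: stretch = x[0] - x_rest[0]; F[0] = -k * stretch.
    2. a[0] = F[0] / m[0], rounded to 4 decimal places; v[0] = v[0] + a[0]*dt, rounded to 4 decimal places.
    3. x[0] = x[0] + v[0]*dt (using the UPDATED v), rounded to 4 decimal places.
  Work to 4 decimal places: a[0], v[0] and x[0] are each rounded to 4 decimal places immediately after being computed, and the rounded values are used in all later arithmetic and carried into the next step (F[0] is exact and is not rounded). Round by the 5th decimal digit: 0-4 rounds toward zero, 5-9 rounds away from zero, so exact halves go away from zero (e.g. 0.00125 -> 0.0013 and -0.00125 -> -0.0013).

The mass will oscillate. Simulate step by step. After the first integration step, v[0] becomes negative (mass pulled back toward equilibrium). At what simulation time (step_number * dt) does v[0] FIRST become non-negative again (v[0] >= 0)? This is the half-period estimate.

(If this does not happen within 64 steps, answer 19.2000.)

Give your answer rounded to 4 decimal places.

Answer: 2.1000

Derivation:
Step 0: x=[10.1000] v=[0.0000]
Step 1: x=[9.3350] v=[-2.5500]
Step 2: x=[7.9771] v=[-4.5263]
Step 3: x=[6.3319] v=[-5.4841]
Step 4: x=[4.7695] v=[-5.2080]
Step 5: x=[3.6415] v=[-3.7601]
Step 6: x=[3.2016] v=[-1.4662]
Step 7: x=[3.5489] v=[1.1576]
First v>=0 after going negative at step 7, time=2.1000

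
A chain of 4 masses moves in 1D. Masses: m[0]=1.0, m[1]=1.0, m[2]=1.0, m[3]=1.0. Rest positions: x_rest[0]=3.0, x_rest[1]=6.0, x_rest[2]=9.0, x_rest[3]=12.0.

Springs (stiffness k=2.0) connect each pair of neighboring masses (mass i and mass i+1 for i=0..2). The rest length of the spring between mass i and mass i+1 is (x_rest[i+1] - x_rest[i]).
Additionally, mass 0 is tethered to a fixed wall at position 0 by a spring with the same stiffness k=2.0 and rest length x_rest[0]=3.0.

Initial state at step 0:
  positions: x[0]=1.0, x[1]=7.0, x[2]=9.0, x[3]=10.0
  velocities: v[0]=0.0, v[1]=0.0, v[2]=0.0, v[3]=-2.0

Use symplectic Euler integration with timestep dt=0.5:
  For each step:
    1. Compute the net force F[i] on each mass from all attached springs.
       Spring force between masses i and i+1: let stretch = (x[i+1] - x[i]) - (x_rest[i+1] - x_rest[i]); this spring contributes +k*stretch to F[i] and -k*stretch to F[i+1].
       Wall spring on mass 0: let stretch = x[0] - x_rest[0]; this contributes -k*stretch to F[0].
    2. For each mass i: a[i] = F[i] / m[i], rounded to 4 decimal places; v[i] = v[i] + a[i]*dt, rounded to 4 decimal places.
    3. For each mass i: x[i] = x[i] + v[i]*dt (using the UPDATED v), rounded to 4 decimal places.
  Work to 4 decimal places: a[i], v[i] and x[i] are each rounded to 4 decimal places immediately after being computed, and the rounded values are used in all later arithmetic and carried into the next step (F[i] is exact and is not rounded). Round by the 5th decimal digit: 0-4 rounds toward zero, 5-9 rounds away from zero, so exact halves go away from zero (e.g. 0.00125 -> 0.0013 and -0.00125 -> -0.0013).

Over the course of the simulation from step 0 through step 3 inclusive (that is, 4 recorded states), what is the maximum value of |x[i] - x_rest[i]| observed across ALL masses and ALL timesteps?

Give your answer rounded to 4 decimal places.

Answer: 3.1250

Derivation:
Step 0: x=[1.0000 7.0000 9.0000 10.0000] v=[0.0000 0.0000 0.0000 -2.0000]
Step 1: x=[3.5000 5.0000 8.5000 10.0000] v=[5.0000 -4.0000 -1.0000 0.0000]
Step 2: x=[5.0000 4.0000 7.0000 10.7500] v=[3.0000 -2.0000 -3.0000 1.5000]
Step 3: x=[3.5000 5.0000 5.8750 11.1250] v=[-3.0000 2.0000 -2.2500 0.7500]
Max displacement = 3.1250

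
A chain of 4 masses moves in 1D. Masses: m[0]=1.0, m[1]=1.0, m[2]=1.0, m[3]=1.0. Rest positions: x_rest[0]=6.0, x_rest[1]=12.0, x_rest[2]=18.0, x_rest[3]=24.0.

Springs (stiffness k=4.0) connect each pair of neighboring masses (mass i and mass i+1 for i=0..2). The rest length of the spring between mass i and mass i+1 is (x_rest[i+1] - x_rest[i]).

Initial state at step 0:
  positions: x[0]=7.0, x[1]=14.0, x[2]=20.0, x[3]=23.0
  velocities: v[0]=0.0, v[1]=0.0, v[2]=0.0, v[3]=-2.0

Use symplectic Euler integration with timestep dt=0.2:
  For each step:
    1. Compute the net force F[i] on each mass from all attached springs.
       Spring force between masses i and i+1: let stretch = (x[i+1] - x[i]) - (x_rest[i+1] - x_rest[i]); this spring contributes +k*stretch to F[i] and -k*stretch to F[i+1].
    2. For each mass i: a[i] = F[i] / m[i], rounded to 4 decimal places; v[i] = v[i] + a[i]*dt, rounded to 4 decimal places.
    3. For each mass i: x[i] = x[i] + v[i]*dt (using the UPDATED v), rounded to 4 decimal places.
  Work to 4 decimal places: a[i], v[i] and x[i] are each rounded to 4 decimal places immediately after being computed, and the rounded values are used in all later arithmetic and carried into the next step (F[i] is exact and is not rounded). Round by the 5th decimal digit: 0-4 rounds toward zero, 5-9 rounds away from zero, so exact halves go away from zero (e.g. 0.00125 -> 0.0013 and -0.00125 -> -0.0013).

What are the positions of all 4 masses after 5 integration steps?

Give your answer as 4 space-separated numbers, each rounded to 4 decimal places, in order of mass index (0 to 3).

Step 0: x=[7.0000 14.0000 20.0000 23.0000] v=[0.0000 0.0000 0.0000 -2.0000]
Step 1: x=[7.1600 13.8400 19.5200 23.0800] v=[0.8000 -0.8000 -2.4000 0.4000]
Step 2: x=[7.4288 13.5200 18.7008 23.5504] v=[1.3440 -1.6000 -4.0960 2.3520]
Step 3: x=[7.7122 13.0543 17.8286 24.2049] v=[1.4170 -2.3283 -4.3610 3.2723]
Step 4: x=[7.8903 12.4978 17.2127 24.7992] v=[0.8907 -2.7825 -3.0794 2.9713]
Step 5: x=[7.8456 11.9585 17.0563 25.1396] v=[-0.2233 -2.6966 -0.7821 1.7021]

Answer: 7.8456 11.9585 17.0563 25.1396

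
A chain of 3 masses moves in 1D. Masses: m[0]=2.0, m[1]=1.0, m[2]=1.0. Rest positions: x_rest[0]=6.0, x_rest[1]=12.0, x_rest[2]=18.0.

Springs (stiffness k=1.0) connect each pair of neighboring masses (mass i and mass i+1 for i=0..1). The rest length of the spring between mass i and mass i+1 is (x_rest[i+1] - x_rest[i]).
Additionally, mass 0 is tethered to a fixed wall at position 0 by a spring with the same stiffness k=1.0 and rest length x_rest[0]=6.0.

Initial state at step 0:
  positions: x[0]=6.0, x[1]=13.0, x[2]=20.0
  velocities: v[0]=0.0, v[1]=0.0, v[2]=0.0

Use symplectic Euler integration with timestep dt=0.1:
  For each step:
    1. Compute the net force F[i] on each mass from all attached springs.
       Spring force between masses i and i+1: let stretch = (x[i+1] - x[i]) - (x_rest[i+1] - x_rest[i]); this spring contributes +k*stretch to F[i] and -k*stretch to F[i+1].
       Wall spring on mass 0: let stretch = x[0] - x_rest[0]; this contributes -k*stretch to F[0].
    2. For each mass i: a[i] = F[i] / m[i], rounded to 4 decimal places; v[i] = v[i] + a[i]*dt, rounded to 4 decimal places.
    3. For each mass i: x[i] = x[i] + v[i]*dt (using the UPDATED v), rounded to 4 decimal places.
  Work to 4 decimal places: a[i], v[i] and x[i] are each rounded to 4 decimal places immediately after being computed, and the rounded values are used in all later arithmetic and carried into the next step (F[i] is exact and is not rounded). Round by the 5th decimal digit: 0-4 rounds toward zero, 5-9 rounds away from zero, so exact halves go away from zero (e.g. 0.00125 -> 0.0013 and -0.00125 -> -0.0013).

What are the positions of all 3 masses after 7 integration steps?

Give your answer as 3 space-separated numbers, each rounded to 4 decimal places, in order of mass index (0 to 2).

Answer: 6.1338 12.9940 19.7323

Derivation:
Step 0: x=[6.0000 13.0000 20.0000] v=[0.0000 0.0000 0.0000]
Step 1: x=[6.0050 13.0000 19.9900] v=[0.0500 0.0000 -0.1000]
Step 2: x=[6.0150 13.0000 19.9701] v=[0.0995 -0.0005 -0.1990]
Step 3: x=[6.0298 12.9998 19.9405] v=[0.1480 -0.0020 -0.2960]
Step 4: x=[6.0493 12.9993 19.9015] v=[0.1950 -0.0049 -0.3901]
Step 5: x=[6.0733 12.9983 19.8535] v=[0.2400 -0.0097 -0.4803]
Step 6: x=[6.1016 12.9966 19.7969] v=[0.2826 -0.0167 -0.5658]
Step 7: x=[6.1338 12.9940 19.7323] v=[0.3223 -0.0262 -0.6458]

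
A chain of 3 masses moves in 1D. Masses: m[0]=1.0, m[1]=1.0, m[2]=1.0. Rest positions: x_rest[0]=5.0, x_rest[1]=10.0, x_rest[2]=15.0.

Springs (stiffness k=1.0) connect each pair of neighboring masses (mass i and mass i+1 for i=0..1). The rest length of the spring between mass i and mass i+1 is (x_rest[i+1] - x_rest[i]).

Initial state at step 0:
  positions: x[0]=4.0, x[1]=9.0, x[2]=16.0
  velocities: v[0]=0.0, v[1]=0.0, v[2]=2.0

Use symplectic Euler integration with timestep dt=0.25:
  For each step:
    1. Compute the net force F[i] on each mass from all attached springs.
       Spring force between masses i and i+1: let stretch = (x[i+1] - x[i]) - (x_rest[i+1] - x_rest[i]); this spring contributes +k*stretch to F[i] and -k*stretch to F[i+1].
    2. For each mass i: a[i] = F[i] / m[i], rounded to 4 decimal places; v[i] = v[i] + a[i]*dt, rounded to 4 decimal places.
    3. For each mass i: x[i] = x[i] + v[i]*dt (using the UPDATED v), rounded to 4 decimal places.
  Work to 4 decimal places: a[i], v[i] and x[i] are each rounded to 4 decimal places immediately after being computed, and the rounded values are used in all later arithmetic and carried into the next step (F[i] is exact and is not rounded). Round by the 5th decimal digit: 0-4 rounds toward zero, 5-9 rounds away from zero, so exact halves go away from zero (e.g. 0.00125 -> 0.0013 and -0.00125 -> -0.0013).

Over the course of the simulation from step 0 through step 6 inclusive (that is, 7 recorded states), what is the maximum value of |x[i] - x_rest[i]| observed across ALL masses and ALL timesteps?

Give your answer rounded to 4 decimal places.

Step 0: x=[4.0000 9.0000 16.0000] v=[0.0000 0.0000 2.0000]
Step 1: x=[4.0000 9.1250 16.3750] v=[0.0000 0.5000 1.5000]
Step 2: x=[4.0078 9.3828 16.6094] v=[0.0313 1.0313 0.9375]
Step 3: x=[4.0391 9.7564 16.7046] v=[0.1251 1.4942 0.3809]
Step 4: x=[4.1152 10.2069 16.6781] v=[0.3044 1.8019 -0.1062]
Step 5: x=[4.2595 10.6811 16.5596] v=[0.5773 1.8968 -0.4740]
Step 6: x=[4.4927 11.1214 16.3862] v=[0.9327 1.7610 -0.6936]
Max displacement = 1.7046

Answer: 1.7046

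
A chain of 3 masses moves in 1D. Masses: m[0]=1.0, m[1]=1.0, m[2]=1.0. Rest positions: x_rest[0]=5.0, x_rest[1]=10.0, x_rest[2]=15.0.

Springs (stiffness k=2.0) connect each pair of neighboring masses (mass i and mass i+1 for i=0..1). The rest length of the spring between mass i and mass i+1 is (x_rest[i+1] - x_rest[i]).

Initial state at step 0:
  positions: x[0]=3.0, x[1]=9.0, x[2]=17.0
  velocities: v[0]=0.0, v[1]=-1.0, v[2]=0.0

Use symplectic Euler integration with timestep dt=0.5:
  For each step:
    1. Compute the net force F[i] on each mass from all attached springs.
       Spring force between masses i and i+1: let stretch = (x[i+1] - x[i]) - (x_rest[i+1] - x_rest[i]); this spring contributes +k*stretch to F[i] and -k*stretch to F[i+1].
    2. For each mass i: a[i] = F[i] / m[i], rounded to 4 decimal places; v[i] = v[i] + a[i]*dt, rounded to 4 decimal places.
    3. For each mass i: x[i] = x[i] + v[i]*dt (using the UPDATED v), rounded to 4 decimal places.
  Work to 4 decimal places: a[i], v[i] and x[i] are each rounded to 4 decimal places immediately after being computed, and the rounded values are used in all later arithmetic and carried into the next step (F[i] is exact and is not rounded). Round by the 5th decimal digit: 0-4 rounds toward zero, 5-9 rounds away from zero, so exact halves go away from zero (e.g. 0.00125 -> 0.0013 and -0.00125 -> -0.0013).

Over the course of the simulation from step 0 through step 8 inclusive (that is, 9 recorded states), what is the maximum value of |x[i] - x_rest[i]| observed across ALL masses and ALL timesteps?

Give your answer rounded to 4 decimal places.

Answer: 3.8515

Derivation:
Step 0: x=[3.0000 9.0000 17.0000] v=[0.0000 -1.0000 0.0000]
Step 1: x=[3.5000 9.5000 15.5000] v=[1.0000 1.0000 -3.0000]
Step 2: x=[4.5000 10.0000 13.5000] v=[2.0000 1.0000 -4.0000]
Step 3: x=[5.7500 9.5000 12.2500] v=[2.5000 -1.0000 -2.5000]
Step 4: x=[6.3750 8.5000 12.1250] v=[1.2500 -2.0000 -0.2500]
Step 5: x=[5.5625 8.2500 12.6875] v=[-1.6250 -0.5000 1.1250]
Step 6: x=[3.5938 8.8750 13.5313] v=[-3.9375 1.2500 1.6875]
Step 7: x=[1.7657 9.1876 14.5469] v=[-3.6563 0.6251 2.0312]
Step 8: x=[1.1485 8.4689 15.3829] v=[-1.2344 -1.4375 1.6719]
Max displacement = 3.8515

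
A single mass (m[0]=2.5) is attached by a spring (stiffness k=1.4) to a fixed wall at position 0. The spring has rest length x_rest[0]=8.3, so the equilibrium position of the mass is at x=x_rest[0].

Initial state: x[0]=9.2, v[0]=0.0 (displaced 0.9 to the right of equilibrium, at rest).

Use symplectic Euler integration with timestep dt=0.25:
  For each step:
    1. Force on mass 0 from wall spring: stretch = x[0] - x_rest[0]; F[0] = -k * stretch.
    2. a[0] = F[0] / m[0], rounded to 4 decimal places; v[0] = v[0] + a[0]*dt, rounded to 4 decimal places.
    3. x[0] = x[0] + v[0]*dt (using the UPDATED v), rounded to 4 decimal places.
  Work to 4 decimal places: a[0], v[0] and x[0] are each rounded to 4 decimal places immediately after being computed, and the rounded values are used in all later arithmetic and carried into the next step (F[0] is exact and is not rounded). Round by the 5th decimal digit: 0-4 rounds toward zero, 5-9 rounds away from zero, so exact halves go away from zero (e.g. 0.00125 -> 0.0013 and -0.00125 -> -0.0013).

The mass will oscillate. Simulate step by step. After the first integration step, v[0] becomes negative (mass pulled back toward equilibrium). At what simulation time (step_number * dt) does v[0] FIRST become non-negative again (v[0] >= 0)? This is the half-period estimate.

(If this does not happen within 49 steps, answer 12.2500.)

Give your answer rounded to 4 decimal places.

Answer: 4.2500

Derivation:
Step 0: x=[9.2000] v=[0.0000]
Step 1: x=[9.1685] v=[-0.1260]
Step 2: x=[9.1066] v=[-0.2476]
Step 3: x=[9.0165] v=[-0.3605]
Step 4: x=[8.9013] v=[-0.4608]
Step 5: x=[8.7651] v=[-0.5450]
Step 6: x=[8.6126] v=[-0.6101]
Step 7: x=[8.4491] v=[-0.6539]
Step 8: x=[8.2804] v=[-0.6748]
Step 9: x=[8.1124] v=[-0.6721]
Step 10: x=[7.9510] v=[-0.6458]
Step 11: x=[7.8018] v=[-0.5970]
Step 12: x=[7.6700] v=[-0.5273]
Step 13: x=[7.5602] v=[-0.4391]
Step 14: x=[7.4763] v=[-0.3355]
Step 15: x=[7.4213] v=[-0.2202]
Step 16: x=[7.3970] v=[-0.0972]
Step 17: x=[7.4043] v=[0.0292]
First v>=0 after going negative at step 17, time=4.2500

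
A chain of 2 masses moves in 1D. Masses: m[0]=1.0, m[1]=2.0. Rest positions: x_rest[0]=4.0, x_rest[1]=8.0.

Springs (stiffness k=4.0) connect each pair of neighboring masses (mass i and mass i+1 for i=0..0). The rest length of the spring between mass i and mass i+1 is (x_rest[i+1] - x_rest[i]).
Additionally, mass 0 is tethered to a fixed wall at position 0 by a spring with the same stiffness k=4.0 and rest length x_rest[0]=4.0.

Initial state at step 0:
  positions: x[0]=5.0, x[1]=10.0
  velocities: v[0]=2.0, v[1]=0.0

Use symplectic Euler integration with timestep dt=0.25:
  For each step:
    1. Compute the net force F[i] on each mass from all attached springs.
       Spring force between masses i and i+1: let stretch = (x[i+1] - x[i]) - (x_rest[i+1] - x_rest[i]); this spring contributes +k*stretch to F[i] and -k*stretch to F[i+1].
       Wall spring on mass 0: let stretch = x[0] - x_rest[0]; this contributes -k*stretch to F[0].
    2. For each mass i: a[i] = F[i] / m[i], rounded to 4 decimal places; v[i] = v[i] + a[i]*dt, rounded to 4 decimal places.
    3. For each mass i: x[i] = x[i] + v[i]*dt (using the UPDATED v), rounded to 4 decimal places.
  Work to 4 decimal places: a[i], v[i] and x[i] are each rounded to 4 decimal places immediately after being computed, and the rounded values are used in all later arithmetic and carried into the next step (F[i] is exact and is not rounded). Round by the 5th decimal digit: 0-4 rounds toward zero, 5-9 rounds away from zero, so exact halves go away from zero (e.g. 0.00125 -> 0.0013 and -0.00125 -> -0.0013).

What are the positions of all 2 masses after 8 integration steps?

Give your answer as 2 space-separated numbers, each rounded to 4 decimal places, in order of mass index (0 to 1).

Answer: 3.6568 7.7279

Derivation:
Step 0: x=[5.0000 10.0000] v=[2.0000 0.0000]
Step 1: x=[5.5000 9.8750] v=[2.0000 -0.5000]
Step 2: x=[5.7188 9.7031] v=[0.8750 -0.6875]
Step 3: x=[5.5039 9.5332] v=[-0.8595 -0.6797]
Step 4: x=[4.9204 9.3596] v=[-2.3341 -0.6944]
Step 5: x=[4.2166 9.1311] v=[-2.8153 -0.9140]
Step 6: x=[3.6873 8.7883] v=[-2.1174 -1.3713]
Step 7: x=[3.5114 8.3079] v=[-0.7037 -1.9218]
Step 8: x=[3.6568 7.7279] v=[0.5814 -2.3201]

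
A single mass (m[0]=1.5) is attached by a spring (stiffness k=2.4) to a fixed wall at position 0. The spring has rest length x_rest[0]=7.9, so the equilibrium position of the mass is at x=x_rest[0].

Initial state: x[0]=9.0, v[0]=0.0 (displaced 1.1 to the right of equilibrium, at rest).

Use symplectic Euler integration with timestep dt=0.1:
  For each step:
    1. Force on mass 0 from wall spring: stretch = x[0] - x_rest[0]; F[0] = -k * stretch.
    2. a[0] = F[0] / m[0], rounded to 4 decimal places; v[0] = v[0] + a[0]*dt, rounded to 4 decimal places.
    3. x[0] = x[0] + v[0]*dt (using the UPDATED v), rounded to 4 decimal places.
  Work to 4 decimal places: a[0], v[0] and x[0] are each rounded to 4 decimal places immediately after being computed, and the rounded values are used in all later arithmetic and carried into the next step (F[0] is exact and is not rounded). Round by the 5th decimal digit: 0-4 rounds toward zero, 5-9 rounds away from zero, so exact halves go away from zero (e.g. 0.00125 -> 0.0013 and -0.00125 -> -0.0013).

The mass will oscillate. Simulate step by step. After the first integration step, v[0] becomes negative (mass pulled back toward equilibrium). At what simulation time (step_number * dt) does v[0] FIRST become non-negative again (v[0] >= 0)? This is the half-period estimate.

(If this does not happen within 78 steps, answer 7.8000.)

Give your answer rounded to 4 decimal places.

Answer: 2.5000

Derivation:
Step 0: x=[9.0000] v=[0.0000]
Step 1: x=[8.9824] v=[-0.1760]
Step 2: x=[8.9475] v=[-0.3492]
Step 3: x=[8.8958] v=[-0.5168]
Step 4: x=[8.8282] v=[-0.6761]
Step 5: x=[8.7457] v=[-0.8246]
Step 6: x=[8.6497] v=[-0.9599]
Step 7: x=[8.5417] v=[-1.0799]
Step 8: x=[8.4234] v=[-1.1826]
Step 9: x=[8.2968] v=[-1.2663]
Step 10: x=[8.1638] v=[-1.3298]
Step 11: x=[8.0266] v=[-1.3720]
Step 12: x=[7.8874] v=[-1.3923]
Step 13: x=[7.7484] v=[-1.3903]
Step 14: x=[7.6118] v=[-1.3660]
Step 15: x=[7.4798] v=[-1.3199]
Step 16: x=[7.3545] v=[-1.2527]
Step 17: x=[7.2380] v=[-1.1654]
Step 18: x=[7.1321] v=[-1.0595]
Step 19: x=[7.0384] v=[-0.9366]
Step 20: x=[6.9585] v=[-0.7987]
Step 21: x=[6.8937] v=[-0.6481]
Step 22: x=[6.8450] v=[-0.4871]
Step 23: x=[6.8132] v=[-0.3183]
Step 24: x=[6.7988] v=[-0.1444]
Step 25: x=[6.8020] v=[0.0318]
First v>=0 after going negative at step 25, time=2.5000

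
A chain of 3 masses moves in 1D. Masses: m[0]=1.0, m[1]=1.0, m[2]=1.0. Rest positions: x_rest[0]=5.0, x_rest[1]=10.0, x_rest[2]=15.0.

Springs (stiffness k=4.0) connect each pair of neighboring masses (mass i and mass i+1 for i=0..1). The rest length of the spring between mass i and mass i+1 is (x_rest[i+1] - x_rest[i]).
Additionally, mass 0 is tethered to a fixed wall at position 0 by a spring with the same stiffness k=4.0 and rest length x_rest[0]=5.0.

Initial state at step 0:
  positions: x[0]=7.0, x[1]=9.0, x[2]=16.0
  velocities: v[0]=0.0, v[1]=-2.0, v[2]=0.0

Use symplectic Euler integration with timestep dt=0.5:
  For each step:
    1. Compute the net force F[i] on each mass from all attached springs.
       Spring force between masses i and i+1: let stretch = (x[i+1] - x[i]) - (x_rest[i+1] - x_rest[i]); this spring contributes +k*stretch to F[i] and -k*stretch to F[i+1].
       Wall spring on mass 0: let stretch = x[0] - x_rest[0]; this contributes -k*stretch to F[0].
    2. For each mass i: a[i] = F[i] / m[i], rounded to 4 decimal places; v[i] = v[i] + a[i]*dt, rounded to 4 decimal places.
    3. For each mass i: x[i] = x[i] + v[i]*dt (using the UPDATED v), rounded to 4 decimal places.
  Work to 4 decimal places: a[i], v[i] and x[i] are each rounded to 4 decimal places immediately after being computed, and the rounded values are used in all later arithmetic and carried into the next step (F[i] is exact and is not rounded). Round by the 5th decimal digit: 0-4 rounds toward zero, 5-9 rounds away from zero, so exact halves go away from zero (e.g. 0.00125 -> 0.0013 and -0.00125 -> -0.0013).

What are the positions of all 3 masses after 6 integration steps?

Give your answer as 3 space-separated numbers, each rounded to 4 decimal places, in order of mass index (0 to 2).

Step 0: x=[7.0000 9.0000 16.0000] v=[0.0000 -2.0000 0.0000]
Step 1: x=[2.0000 13.0000 14.0000] v=[-10.0000 8.0000 -4.0000]
Step 2: x=[6.0000 7.0000 16.0000] v=[8.0000 -12.0000 4.0000]
Step 3: x=[5.0000 9.0000 14.0000] v=[-2.0000 4.0000 -4.0000]
Step 4: x=[3.0000 12.0000 12.0000] v=[-4.0000 6.0000 -4.0000]
Step 5: x=[7.0000 6.0000 15.0000] v=[8.0000 -12.0000 6.0000]
Step 6: x=[3.0000 10.0000 14.0000] v=[-8.0000 8.0000 -2.0000]

Answer: 3.0000 10.0000 14.0000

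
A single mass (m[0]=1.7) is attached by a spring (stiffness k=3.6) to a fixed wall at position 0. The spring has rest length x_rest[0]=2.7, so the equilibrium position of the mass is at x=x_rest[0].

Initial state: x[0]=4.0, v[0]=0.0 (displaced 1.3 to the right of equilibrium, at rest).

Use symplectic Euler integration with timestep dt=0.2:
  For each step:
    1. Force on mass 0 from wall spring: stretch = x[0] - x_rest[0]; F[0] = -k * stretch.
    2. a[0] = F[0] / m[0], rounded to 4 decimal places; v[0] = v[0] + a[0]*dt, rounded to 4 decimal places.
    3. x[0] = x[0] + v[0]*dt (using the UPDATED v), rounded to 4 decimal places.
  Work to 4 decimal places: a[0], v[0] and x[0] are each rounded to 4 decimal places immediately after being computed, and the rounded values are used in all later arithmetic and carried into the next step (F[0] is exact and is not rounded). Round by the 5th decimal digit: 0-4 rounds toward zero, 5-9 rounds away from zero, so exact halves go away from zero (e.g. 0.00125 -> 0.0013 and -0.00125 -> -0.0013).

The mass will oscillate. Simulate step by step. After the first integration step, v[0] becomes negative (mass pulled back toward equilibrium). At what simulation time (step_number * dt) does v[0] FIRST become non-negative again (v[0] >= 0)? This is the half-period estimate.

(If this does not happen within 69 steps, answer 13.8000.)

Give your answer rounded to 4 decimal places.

Answer: 2.2000

Derivation:
Step 0: x=[4.0000] v=[0.0000]
Step 1: x=[3.8899] v=[-0.5506]
Step 2: x=[3.6790] v=[-1.0546]
Step 3: x=[3.3852] v=[-1.4692]
Step 4: x=[3.0333] v=[-1.7594]
Step 5: x=[2.6532] v=[-1.9006]
Step 6: x=[2.2770] v=[-1.8808]
Step 7: x=[1.9367] v=[-1.7016]
Step 8: x=[1.6610] v=[-1.3783]
Step 9: x=[1.4733] v=[-0.9383]
Step 10: x=[1.3895] v=[-0.4188]
Step 11: x=[1.4167] v=[0.1362]
First v>=0 after going negative at step 11, time=2.2000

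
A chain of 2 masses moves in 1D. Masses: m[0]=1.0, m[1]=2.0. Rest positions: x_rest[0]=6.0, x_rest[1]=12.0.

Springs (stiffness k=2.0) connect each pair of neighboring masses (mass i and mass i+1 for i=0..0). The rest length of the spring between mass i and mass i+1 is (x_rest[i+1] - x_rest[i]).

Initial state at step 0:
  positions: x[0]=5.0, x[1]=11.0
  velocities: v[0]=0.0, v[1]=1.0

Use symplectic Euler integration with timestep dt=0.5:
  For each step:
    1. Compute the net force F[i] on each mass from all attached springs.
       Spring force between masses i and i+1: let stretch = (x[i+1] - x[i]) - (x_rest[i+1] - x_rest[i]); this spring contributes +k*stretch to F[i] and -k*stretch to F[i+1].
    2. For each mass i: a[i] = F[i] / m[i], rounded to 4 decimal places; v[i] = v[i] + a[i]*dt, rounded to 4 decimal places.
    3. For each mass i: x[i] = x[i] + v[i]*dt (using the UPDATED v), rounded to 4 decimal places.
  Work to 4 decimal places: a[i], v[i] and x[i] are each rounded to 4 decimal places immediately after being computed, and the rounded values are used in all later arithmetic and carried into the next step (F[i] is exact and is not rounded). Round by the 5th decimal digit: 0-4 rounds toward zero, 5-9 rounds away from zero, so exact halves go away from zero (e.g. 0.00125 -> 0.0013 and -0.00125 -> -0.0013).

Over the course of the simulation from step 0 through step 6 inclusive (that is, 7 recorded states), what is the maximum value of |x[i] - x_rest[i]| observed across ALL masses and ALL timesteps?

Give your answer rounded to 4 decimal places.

Answer: 1.3371

Derivation:
Step 0: x=[5.0000 11.0000] v=[0.0000 1.0000]
Step 1: x=[5.0000 11.5000] v=[0.0000 1.0000]
Step 2: x=[5.2500 11.8750] v=[0.5000 0.7500]
Step 3: x=[5.8125 12.0938] v=[1.1250 0.4375]
Step 4: x=[6.5157 12.2423] v=[1.4063 0.2969]
Step 5: x=[7.0822 12.4591] v=[1.1329 0.4336]
Step 6: x=[7.3371 12.8317] v=[0.5098 0.7452]
Max displacement = 1.3371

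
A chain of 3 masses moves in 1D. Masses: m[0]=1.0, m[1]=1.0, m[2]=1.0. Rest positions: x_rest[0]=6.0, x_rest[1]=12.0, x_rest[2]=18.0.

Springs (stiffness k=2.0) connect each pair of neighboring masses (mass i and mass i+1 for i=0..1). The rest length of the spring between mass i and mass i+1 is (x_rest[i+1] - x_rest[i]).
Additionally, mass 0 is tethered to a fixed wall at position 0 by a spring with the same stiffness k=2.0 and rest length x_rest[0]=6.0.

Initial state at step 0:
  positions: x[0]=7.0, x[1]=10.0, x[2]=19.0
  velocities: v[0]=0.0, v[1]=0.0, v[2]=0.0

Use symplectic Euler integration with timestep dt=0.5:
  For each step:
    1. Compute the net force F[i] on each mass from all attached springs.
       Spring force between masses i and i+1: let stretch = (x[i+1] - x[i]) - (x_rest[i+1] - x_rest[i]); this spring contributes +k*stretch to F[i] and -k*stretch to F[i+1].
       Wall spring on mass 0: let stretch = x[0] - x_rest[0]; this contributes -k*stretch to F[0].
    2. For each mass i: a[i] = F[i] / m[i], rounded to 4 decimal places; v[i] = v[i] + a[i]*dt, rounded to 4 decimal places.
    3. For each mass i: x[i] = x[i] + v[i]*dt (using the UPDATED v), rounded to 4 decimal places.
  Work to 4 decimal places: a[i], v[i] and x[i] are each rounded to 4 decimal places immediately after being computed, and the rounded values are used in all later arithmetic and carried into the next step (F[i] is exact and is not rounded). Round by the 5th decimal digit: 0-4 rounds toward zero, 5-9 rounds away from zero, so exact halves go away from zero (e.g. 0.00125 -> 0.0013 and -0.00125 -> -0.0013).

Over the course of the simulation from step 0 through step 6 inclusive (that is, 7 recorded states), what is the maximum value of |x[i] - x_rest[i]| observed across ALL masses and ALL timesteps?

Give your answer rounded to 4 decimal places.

Step 0: x=[7.0000 10.0000 19.0000] v=[0.0000 0.0000 0.0000]
Step 1: x=[5.0000 13.0000 17.5000] v=[-4.0000 6.0000 -3.0000]
Step 2: x=[4.5000 14.2500 16.7500] v=[-1.0000 2.5000 -1.5000]
Step 3: x=[6.6250 11.8750 17.7500] v=[4.2500 -4.7500 2.0000]
Step 4: x=[8.0625 9.8125 18.8125] v=[2.8750 -4.1250 2.1250]
Step 5: x=[6.3438 11.3750 18.3750] v=[-3.4375 3.1250 -0.8750]
Step 6: x=[3.9688 13.9219 17.4375] v=[-4.7501 5.0938 -1.8750]
Max displacement = 2.2500

Answer: 2.2500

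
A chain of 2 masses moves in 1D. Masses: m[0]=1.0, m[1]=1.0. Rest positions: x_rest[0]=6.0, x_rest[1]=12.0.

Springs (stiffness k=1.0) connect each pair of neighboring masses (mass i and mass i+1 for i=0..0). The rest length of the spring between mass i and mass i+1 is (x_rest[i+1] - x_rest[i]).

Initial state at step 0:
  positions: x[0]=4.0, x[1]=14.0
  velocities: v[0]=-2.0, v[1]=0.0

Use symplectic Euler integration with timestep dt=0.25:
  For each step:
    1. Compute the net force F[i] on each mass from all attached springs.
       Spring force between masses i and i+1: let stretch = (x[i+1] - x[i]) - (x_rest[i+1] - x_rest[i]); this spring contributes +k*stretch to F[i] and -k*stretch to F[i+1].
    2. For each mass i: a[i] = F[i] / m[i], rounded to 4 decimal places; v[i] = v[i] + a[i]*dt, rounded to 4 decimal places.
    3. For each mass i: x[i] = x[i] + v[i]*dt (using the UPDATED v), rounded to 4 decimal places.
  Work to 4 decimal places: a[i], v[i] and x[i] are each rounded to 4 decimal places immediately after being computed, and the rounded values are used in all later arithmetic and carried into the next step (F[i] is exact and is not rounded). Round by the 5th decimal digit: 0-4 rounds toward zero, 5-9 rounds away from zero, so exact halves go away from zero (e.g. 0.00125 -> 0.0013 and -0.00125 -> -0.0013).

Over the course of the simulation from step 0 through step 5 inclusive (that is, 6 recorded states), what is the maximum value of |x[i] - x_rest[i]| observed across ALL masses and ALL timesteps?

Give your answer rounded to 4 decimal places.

Answer: 2.2500

Derivation:
Step 0: x=[4.0000 14.0000] v=[-2.0000 0.0000]
Step 1: x=[3.7500 13.7500] v=[-1.0000 -1.0000]
Step 2: x=[3.7500 13.2500] v=[0.0000 -2.0000]
Step 3: x=[3.9688 12.5313] v=[0.8750 -2.8750]
Step 4: x=[4.3477 11.6524] v=[1.5156 -3.5156]
Step 5: x=[4.8082 10.6920] v=[1.8418 -3.8418]
Max displacement = 2.2500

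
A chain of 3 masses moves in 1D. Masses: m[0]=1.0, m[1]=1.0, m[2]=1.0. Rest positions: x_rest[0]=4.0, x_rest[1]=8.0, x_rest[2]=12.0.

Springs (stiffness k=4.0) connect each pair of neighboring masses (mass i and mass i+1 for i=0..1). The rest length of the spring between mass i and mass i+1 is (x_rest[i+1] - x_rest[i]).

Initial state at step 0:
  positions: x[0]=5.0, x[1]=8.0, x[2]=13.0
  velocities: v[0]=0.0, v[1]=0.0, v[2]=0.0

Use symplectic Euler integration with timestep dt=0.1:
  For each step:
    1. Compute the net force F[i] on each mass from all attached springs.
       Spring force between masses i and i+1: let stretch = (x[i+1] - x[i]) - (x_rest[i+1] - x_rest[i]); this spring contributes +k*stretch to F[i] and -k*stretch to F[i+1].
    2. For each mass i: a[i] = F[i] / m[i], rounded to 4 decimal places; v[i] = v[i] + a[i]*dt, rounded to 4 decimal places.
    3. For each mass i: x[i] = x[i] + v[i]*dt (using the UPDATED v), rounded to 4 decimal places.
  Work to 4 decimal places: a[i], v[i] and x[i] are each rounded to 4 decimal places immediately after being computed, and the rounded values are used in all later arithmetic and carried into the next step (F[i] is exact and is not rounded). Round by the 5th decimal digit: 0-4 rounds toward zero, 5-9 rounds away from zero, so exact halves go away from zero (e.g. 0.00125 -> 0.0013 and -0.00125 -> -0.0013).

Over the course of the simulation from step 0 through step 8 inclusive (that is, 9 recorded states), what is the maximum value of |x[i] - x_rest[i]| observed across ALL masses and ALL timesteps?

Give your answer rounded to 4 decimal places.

Answer: 1.3324

Derivation:
Step 0: x=[5.0000 8.0000 13.0000] v=[0.0000 0.0000 0.0000]
Step 1: x=[4.9600 8.0800 12.9600] v=[-0.4000 0.8000 -0.4000]
Step 2: x=[4.8848 8.2304 12.8848] v=[-0.7520 1.5040 -0.7520]
Step 3: x=[4.7834 8.4332 12.7834] v=[-1.0138 2.0275 -1.0138]
Step 4: x=[4.6680 8.6640 12.6680] v=[-1.1539 2.3077 -1.1539]
Step 5: x=[4.5525 8.8951 12.5525] v=[-1.1555 2.3109 -1.1555]
Step 6: x=[4.4507 9.0988 12.4507] v=[-1.0185 2.0368 -1.0185]
Step 7: x=[4.3748 9.2506 12.3748] v=[-0.7593 1.5183 -0.7593]
Step 8: x=[4.3339 9.3324 12.3339] v=[-0.4090 0.8177 -0.4090]
Max displacement = 1.3324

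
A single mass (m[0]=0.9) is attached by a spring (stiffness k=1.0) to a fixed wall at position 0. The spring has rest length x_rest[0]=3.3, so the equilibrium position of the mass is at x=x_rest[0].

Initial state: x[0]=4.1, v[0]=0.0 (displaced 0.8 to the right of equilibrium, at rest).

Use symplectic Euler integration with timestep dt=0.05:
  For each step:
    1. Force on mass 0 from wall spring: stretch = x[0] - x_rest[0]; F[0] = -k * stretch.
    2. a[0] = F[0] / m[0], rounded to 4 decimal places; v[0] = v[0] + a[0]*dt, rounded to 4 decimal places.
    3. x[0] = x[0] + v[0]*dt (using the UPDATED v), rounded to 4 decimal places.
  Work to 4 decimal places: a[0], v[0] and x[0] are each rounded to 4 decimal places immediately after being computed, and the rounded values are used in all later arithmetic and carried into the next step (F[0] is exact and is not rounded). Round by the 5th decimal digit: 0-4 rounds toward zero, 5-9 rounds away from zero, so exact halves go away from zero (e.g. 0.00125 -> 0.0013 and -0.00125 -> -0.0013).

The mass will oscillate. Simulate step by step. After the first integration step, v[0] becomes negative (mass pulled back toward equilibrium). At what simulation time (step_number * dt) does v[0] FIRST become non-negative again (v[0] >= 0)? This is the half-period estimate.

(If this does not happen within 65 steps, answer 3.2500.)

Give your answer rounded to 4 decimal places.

Answer: 3.0000

Derivation:
Step 0: x=[4.1000] v=[0.0000]
Step 1: x=[4.0978] v=[-0.0444]
Step 2: x=[4.0934] v=[-0.0887]
Step 3: x=[4.0868] v=[-0.1328]
Step 4: x=[4.0780] v=[-0.1765]
Step 5: x=[4.0670] v=[-0.2197]
Step 6: x=[4.0539] v=[-0.2623]
Step 7: x=[4.0387] v=[-0.3042]
Step 8: x=[4.0214] v=[-0.3452]
Step 9: x=[4.0021] v=[-0.3853]
Step 10: x=[3.9809] v=[-0.4243]
Step 11: x=[3.9578] v=[-0.4621]
Step 12: x=[3.9329] v=[-0.4986]
Step 13: x=[3.9062] v=[-0.5338]
Step 14: x=[3.8778] v=[-0.5675]
Step 15: x=[3.8478] v=[-0.5996]
Step 16: x=[3.8163] v=[-0.6300]
Step 17: x=[3.7834] v=[-0.6587]
Step 18: x=[3.7491] v=[-0.6856]
Step 19: x=[3.7136] v=[-0.7106]
Step 20: x=[3.6769] v=[-0.7336]
Step 21: x=[3.6392] v=[-0.7545]
Step 22: x=[3.6005] v=[-0.7733]
Step 23: x=[3.5610] v=[-0.7900]
Step 24: x=[3.5208] v=[-0.8045]
Step 25: x=[3.4800] v=[-0.8168]
Step 26: x=[3.4387] v=[-0.8268]
Step 27: x=[3.3970] v=[-0.8345]
Step 28: x=[3.3550] v=[-0.8399]
Step 29: x=[3.3129] v=[-0.8430]
Step 30: x=[3.2707] v=[-0.8437]
Step 31: x=[3.2286] v=[-0.8421]
Step 32: x=[3.1867] v=[-0.8381]
Step 33: x=[3.1451] v=[-0.8318]
Step 34: x=[3.1039] v=[-0.8232]
Step 35: x=[3.0633] v=[-0.8123]
Step 36: x=[3.0233] v=[-0.7992]
Step 37: x=[2.9841] v=[-0.7838]
Step 38: x=[2.9458] v=[-0.7663]
Step 39: x=[2.9085] v=[-0.7466]
Step 40: x=[2.8723] v=[-0.7249]
Step 41: x=[2.8372] v=[-0.7011]
Step 42: x=[2.8034] v=[-0.6754]
Step 43: x=[2.7710] v=[-0.6478]
Step 44: x=[2.7401] v=[-0.6184]
Step 45: x=[2.7107] v=[-0.5873]
Step 46: x=[2.6830] v=[-0.5546]
Step 47: x=[2.6570] v=[-0.5203]
Step 48: x=[2.6328] v=[-0.4846]
Step 49: x=[2.6104] v=[-0.4475]
Step 50: x=[2.5899] v=[-0.4092]
Step 51: x=[2.5714] v=[-0.3698]
Step 52: x=[2.5549] v=[-0.3293]
Step 53: x=[2.5405] v=[-0.2879]
Step 54: x=[2.5282] v=[-0.2457]
Step 55: x=[2.5181] v=[-0.2028]
Step 56: x=[2.5101] v=[-0.1594]
Step 57: x=[2.5043] v=[-0.1155]
Step 58: x=[2.5007] v=[-0.0713]
Step 59: x=[2.4994] v=[-0.0269]
Step 60: x=[2.5003] v=[0.0176]
First v>=0 after going negative at step 60, time=3.0000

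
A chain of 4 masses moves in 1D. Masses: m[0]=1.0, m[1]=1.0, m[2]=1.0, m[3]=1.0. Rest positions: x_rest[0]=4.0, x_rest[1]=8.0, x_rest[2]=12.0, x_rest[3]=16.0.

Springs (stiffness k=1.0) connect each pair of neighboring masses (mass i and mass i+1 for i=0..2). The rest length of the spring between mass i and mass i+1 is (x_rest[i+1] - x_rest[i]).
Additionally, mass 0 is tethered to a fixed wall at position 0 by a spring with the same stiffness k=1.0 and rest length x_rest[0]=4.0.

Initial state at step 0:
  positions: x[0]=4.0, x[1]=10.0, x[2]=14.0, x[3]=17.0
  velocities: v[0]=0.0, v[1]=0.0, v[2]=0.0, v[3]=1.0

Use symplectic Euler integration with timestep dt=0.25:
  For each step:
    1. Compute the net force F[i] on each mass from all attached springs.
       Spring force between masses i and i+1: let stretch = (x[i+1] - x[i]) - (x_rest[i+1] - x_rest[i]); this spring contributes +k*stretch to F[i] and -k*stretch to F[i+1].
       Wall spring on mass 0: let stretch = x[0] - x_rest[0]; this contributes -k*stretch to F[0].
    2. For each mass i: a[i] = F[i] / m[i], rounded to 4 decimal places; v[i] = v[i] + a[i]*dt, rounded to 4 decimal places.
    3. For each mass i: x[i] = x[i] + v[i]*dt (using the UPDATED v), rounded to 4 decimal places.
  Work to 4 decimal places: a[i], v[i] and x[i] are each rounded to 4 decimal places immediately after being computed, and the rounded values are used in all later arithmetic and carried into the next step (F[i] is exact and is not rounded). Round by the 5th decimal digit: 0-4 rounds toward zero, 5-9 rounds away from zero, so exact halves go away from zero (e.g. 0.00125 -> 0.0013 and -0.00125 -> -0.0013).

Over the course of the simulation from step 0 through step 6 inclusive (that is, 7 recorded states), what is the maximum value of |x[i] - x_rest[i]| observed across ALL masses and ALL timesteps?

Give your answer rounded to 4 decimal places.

Step 0: x=[4.0000 10.0000 14.0000 17.0000] v=[0.0000 0.0000 0.0000 1.0000]
Step 1: x=[4.1250 9.8750 13.9375 17.3125] v=[0.5000 -0.5000 -0.2500 1.2500]
Step 2: x=[4.3516 9.6445 13.8320 17.6641] v=[0.9063 -0.9219 -0.4219 1.4063]
Step 3: x=[4.6370 9.3449 13.7043 18.0262] v=[1.1416 -1.1983 -0.5108 1.4483]
Step 4: x=[4.9268 9.0236 13.5743 18.3682] v=[1.1593 -1.2854 -0.5202 1.3678]
Step 5: x=[5.1648 8.7306 13.4595 18.6605] v=[0.9518 -1.1719 -0.4594 1.1693]
Step 6: x=[5.3028 8.5103 13.3742 18.8778] v=[0.5521 -0.8811 -0.3414 0.8691]
Max displacement = 2.8778

Answer: 2.8778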